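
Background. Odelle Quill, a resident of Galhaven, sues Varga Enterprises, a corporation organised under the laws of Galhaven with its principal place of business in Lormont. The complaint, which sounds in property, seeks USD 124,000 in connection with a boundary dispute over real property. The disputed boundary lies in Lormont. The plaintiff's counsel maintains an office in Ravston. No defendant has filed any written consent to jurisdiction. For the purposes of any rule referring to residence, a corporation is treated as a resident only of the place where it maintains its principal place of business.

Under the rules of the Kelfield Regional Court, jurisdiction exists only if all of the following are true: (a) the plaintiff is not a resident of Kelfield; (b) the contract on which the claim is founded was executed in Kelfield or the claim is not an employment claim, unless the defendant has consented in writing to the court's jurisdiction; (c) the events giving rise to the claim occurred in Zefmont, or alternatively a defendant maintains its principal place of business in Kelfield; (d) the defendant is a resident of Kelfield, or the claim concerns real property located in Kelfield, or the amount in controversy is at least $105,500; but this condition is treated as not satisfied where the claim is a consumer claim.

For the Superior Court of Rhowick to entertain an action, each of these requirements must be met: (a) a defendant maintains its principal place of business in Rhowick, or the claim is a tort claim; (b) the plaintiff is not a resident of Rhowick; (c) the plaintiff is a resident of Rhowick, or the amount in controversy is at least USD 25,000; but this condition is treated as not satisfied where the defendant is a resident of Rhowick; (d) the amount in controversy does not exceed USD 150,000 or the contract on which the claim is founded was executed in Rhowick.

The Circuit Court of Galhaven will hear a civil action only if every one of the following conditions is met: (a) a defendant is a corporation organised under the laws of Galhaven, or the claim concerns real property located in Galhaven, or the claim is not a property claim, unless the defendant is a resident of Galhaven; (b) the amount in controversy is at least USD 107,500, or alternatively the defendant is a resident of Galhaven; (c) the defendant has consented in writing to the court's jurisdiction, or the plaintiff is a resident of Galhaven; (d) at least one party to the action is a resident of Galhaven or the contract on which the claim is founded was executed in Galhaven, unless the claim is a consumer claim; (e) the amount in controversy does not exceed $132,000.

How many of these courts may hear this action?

1

The Kelfield Regional Court:
  (a) The plaintiff resides in Galhaven, which is not Kelfield. Satisfied.
  (b) The claim is a property claim, not an employment claim, which satisfies one of the alternatives. Satisfied.
  (c) The operative events occurred in Lormont, not Zefmont; the corporate defendant(s) have their principal place of business in Lormont, not Kelfield — no alternative holds. Fails.
  (d) The amount in controversy is USD 124,000, which meets the 105,500 dollars floor, which satisfies one of the alternatives. The exception is not triggered, since the claim is a property claim, not a consumer claim. Condition met.
  → At least one condition fails; no jurisdiction.
The Superior Court of Rhowick:
  (a) The corporate defendant(s) have their principal place of business in Lormont, not Rhowick; the claim is a property claim, not a tort claim — none of the alternatives is met. Not satisfied.
  (b) The plaintiff resides in Galhaven, which is not Rhowick. Met.
  (c) The amount in controversy is 124,000 dollars, which meets the 25,000 dollars floor, so this disjunct is met. And the carve-out is inapplicable — the defendant resides in Lormont, not Rhowick. Satisfied.
  (d) The amount in controversy is USD 124,000, within the USD 150,000 ceiling, which satisfies one of the alternatives. Satisfied.
  → No jurisdiction.
The Circuit Court of Galhaven:
  (a) Varga Enterprises is organised under the laws of Galhaven, which satisfies one of the alternatives. Met.
  (b) The amount in controversy is USD 124,000, which meets the USD 107,500 floor — that alternative is enough. Met.
  (c) The plaintiff resides in Galhaven, which satisfies one of the alternatives. Satisfied.
  (d) Odelle Quill resides in Galhaven, which satisfies one of the alternatives. Met.
  (e) The amount in controversy is USD 124,000, within the $132,000 ceiling. Met.
  → All conditions met; jurisdiction exists.
Courts with jurisdiction: the Circuit Court of Galhaven — 1 in total.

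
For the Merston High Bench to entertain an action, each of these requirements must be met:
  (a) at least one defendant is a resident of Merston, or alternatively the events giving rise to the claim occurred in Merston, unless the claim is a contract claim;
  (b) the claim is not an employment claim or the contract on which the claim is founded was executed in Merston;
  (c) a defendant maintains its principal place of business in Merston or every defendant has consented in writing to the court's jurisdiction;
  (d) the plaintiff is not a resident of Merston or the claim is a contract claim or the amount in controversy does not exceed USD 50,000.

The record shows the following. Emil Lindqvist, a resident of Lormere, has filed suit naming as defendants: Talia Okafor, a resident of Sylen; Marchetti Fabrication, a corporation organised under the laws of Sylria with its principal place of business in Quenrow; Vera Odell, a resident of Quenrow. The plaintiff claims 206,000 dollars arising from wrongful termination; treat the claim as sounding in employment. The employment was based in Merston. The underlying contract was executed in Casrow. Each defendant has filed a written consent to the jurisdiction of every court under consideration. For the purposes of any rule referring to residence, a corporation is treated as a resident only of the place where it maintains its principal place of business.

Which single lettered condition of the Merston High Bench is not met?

(b)

The Merston High Bench:
  (a) The operative events occurred in Merston — that alternative is enough. Condition met.
  (b) The claim is an employment claim; the contract was executed in Casrow, not Merston — none of the alternatives is met. Not satisfied.
  (c) Every defendant has filed written consent, so one alternative holds. Met.
  (d) The plaintiff resides in Lormere, which is not Merston, so this disjunct is met. Satisfied.
Only condition (b) fails.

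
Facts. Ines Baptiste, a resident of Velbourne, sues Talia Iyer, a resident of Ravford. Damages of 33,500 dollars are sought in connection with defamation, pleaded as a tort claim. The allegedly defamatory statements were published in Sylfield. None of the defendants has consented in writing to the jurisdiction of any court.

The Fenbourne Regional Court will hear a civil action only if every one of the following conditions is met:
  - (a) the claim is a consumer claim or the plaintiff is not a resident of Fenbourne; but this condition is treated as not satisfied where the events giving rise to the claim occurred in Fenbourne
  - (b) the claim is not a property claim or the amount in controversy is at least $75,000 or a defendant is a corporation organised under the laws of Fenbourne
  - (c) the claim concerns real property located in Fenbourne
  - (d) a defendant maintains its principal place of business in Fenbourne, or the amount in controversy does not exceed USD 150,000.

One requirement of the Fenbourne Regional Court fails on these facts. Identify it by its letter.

(c)

The Fenbourne Regional Court:
  (a) The plaintiff resides in Velbourne, which is not Fenbourne, so this disjunct is met. The exception is not triggered, since the operative events occurred in Sylfield, not Fenbourne. Condition met.
  (b) The claim is a tort claim, not a property claim — that alternative is enough. Condition met.
  (c) The claim does not concern real property. Not met.
  (d) The amount in controversy is USD 33,500, within the $150,000 ceiling, so one alternative holds. Satisfied.
Only condition (c) fails.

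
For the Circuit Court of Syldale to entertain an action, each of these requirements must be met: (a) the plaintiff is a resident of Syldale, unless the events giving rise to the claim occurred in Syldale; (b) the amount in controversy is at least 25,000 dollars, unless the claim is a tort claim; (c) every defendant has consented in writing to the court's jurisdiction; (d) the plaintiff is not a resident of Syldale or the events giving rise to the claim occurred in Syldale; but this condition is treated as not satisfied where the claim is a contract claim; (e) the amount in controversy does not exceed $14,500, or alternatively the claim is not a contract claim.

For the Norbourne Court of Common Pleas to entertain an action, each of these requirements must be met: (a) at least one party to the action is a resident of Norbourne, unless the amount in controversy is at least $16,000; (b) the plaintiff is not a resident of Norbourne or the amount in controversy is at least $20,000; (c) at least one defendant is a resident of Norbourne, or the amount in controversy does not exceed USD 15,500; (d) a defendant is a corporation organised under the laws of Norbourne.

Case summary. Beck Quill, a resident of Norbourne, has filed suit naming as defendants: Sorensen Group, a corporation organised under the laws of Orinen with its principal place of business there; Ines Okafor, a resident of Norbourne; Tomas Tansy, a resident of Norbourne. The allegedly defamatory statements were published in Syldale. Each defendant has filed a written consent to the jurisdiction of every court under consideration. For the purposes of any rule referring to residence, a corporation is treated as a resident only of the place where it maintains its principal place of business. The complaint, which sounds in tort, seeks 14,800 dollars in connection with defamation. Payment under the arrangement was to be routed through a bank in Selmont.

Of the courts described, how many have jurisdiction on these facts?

1

The Circuit Court of Syldale:
  (a) The plaintiff resides in Norbourne, not Syldale. But the operative events occurred in Syldale, and the 'unless' clause therefore excuses the requirement. Met.
  (b) The amount in controversy is 14,800 dollars, below the USD 25,000 floor. But the claim is a tort claim, and the 'unless' clause therefore excuses the requirement. Met.
  (c) Every defendant has filed written consent. Condition met.
  (d) The plaintiff resides in Norbourne, which is not Syldale — that alternative is enough. The exception is not triggered, since the claim is a tort claim, not a contract claim. Condition met.
  (e) The claim is a tort claim, not a contract claim, which satisfies one of the alternatives. Satisfied.
  → The court has jurisdiction.
The Norbourne Court of Common Pleas:
  (a) Beck Quill resides in Norbourne. Condition met.
  (b) The plaintiff resides in Norbourne; the amount in controversy is USD 14,800, below the USD 20,000 floor — every alternative fails. Not satisfied.
  (c) Ines Okafor resides in Norbourne, which satisfies one of the alternatives. Satisfied.
  (d) The corporate defendant(s) are organised in Orinen, not Norbourne. Fails.
  → At least one condition fails; no jurisdiction.
Courts with jurisdiction: the Circuit Court of Syldale — 1 in total.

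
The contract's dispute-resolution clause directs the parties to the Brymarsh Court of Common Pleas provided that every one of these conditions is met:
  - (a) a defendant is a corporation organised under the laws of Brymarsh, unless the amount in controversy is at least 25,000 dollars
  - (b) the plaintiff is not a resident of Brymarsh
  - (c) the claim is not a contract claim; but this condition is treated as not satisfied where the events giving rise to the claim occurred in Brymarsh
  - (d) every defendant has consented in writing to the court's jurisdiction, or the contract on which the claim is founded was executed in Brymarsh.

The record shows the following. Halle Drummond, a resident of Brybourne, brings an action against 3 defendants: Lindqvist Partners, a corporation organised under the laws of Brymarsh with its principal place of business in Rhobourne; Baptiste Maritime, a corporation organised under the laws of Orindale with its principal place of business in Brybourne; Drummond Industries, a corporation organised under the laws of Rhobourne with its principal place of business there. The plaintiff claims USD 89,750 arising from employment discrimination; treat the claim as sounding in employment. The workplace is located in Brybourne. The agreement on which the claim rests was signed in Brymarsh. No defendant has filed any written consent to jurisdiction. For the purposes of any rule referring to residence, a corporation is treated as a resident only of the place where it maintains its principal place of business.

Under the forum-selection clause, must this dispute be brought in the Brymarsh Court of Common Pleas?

Yes

The Brymarsh Court of Common Pleas:
  (a) Lindqvist Partners is organised under the laws of Brymarsh. Satisfied.
  (b) The plaintiff resides in Brybourne, which is not Brymarsh. Satisfied.
  (c) The claim is an employment claim, not a contract claim. The carve-out does not apply: the operative events occurred in Brybourne, not Brymarsh. Met.
  (d) The contract was executed in Brymarsh, so this disjunct is met. Satisfied.
  → The clause applies.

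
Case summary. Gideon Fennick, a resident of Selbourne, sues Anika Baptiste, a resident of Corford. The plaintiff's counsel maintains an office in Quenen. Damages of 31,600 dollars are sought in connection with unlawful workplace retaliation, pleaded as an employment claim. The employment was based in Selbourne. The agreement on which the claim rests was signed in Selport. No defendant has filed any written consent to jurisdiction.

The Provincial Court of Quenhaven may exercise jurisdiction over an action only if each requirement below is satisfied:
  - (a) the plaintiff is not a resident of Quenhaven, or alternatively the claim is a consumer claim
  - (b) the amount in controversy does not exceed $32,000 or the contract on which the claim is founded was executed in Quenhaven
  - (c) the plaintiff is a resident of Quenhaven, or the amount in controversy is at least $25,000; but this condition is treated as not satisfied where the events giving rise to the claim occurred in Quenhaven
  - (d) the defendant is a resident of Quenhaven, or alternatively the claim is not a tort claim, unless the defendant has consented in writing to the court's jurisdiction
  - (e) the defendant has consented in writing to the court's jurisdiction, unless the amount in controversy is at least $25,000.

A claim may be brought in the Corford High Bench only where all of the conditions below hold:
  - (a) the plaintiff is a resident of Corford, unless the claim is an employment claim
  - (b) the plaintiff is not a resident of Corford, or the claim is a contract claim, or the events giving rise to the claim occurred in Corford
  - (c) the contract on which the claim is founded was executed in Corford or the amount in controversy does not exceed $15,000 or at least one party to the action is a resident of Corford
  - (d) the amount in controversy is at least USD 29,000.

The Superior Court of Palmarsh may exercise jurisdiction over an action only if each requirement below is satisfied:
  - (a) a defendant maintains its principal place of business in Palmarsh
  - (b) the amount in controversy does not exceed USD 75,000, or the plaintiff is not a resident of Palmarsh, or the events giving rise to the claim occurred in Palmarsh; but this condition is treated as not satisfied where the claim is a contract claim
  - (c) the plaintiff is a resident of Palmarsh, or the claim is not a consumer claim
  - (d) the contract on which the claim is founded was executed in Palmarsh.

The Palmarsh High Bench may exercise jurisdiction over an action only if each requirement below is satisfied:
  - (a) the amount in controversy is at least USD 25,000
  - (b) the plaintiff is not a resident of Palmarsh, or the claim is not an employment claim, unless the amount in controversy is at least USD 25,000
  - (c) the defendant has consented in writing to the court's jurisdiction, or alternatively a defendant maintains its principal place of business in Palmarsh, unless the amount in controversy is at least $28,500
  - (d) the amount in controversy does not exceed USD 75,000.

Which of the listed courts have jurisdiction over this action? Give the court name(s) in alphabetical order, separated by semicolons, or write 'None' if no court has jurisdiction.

the Corford High Bench; the Palmarsh High Bench; the Provincial Court of Quenhaven

The Provincial Court of Quenhaven:
  (a) The plaintiff resides in Selbourne, which is not Quenhaven, so this disjunct is met. Condition met.
  (b) The amount in controversy is USD 31,600, within the 32,000 dollars ceiling — that alternative is enough. Satisfied.
  (c) The amount in controversy is USD 31,600, which meets the USD 25,000 floor — that alternative is enough. And the carve-out is inapplicable — the operative events occurred in Selbourne, not Quenhaven. Satisfied.
  (d) The claim is an employment claim, not a tort claim, so one alternative holds. Satisfied.
  (e) No such written consent has been filed. But the amount in controversy is $31,600, which meets the $25,000 floor, and the 'unless' clause therefore excuses the requirement. Condition met.
  → All conditions met; jurisdiction exists.
The Corford High Bench:
  (a) The plaintiff resides in Selbourne, not Corford. The proviso rescues it, though: the claim is an employment claim. Satisfied.
  (b) The plaintiff resides in Selbourne, which is not Corford — that alternative is enough. Met.
  (c) Anika Baptiste resides in Corford — that alternative is enough. Condition met.
  (d) The amount in controversy is $31,600, which meets the $29,000 floor. Met.
  → Every requirement is satisfied — jurisdiction.
The Superior Court of Palmarsh:
  (a) No defendant is a corporation. Not satisfied.
  (b) The amount in controversy is $31,600, within the USD 75,000 ceiling — that alternative is enough. And the carve-out is inapplicable — the claim is an employment claim, not a contract claim. Condition met.
  (c) The claim is an employment claim, not a consumer claim — that alternative is enough. Condition met.
  (d) The contract was executed in Selport, not Palmarsh. Condition not met.
  → At least one condition fails; no jurisdiction.
The Palmarsh High Bench:
  (a) The amount in controversy is $31,600, which meets the $25,000 floor. Condition met.
  (b) The plaintiff resides in Selbourne, which is not Palmarsh, so this disjunct is met. Met.
  (c) No such written consent has been filed; no defendant is a corporation — every alternative fails. But the amount in controversy is 31,600 dollars, which meets the 28,500 dollars floor, and the 'unless' clause therefore excuses the requirement. Condition met.
  (d) The amount in controversy is USD 31,600, within the 75,000 dollars ceiling. Met.
  → The court has jurisdiction.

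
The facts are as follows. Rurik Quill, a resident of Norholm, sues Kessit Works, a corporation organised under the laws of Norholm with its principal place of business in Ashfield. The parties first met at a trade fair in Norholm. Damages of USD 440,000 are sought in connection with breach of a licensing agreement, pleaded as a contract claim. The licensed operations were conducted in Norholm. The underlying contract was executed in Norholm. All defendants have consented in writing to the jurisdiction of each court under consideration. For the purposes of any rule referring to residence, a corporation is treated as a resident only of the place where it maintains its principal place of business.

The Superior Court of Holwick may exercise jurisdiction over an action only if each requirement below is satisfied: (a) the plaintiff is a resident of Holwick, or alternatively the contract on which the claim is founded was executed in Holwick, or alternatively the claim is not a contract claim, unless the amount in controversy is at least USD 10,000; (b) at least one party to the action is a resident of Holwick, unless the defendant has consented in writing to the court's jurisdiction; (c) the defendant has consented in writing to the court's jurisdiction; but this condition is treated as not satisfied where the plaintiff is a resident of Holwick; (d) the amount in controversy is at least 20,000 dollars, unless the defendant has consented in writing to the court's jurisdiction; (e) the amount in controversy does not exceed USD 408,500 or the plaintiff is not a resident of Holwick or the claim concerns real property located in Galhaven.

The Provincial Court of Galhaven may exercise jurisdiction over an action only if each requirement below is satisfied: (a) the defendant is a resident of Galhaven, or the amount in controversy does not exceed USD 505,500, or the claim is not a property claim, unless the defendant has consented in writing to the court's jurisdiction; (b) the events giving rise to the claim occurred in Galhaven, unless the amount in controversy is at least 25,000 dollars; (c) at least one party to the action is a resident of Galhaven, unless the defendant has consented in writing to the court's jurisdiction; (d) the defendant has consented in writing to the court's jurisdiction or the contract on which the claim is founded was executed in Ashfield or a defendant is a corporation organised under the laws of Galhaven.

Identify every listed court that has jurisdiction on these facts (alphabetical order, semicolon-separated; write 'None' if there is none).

The Superior Court of Holwick:
  (a) The plaintiff resides in Norholm, not Holwick; the contract was executed in Norholm, not Holwick; the claim is a contract claim — none of the alternatives is met. The proviso rescues it, though: the amount in controversy is 440,000 dollars, which meets the $10,000 floor. Satisfied.
  (b) No party resides in Holwick. The proviso rescues it, though: every defendant has filed written consent. Satisfied.
  (c) Every defendant has filed written consent. The carve-out does not apply: the plaintiff resides in Norholm, not Holwick. Condition met.
  (d) The amount in controversy is 440,000 dollars, which meets the 20,000 dollars floor. Condition met.
  (e) The plaintiff resides in Norholm, which is not Holwick, so this disjunct is met. Satisfied.
  → Jurisdiction lies.
The Provincial Court of Galhaven:
  (a) The amount in controversy is $440,000, within the 505,500 dollars ceiling, so one alternative holds. Satisfied.
  (b) The operative events occurred in Norholm, not Galhaven. But the amount in controversy is USD 440,000, which meets the USD 25,000 floor, and the 'unless' clause therefore excuses the requirement. Condition met.
  (c) No party resides in Galhaven. The proviso rescues it, though: every defendant has filed written consent. Satisfied.
  (d) Every defendant has filed written consent — that alternative is enough. Met.
  → Every requirement is satisfied — jurisdiction.

the Provincial Court of Galhaven; the Superior Court of Holwick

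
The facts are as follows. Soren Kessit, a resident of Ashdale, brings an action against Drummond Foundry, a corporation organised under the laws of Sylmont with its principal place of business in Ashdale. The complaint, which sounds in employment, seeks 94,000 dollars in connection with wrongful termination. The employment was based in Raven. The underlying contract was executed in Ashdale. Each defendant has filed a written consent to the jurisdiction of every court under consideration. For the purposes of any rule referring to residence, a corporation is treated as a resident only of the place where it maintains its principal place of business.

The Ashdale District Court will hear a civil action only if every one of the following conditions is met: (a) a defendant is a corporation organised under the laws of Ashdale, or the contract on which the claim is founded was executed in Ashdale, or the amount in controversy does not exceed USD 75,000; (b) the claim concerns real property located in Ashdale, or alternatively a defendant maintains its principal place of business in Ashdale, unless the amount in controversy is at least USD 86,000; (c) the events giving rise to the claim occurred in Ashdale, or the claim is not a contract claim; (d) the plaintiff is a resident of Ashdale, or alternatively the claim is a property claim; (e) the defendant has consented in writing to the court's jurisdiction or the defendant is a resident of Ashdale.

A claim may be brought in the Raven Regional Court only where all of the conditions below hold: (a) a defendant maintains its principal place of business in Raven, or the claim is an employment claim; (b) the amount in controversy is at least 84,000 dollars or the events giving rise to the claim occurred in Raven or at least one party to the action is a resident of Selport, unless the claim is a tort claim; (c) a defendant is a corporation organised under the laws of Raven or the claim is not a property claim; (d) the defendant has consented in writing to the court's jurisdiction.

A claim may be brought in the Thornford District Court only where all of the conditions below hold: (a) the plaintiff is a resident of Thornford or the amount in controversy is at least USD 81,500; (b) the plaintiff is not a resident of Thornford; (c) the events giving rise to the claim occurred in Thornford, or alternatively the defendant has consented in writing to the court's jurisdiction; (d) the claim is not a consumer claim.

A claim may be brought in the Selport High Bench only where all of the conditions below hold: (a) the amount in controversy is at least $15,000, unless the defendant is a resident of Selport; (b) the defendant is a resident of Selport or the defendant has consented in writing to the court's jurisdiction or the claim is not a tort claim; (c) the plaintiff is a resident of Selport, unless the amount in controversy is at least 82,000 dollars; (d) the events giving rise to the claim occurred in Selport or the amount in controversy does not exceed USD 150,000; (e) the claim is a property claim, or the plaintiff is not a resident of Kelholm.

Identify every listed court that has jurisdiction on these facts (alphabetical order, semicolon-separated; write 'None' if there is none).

the Ashdale District Court; the Raven Regional Court; the Selport High Bench; the Thornford District Court

The Ashdale District Court:
  (a) The contract was executed in Ashdale, which satisfies one of the alternatives. Met.
  (b) Drummond Foundry has its principal place of business in Ashdale, so one alternative holds. Satisfied.
  (c) The claim is an employment claim, not a contract claim, so this disjunct is met. Condition met.
  (d) The plaintiff resides in Ashdale, so one alternative holds. Satisfied.
  (e) Every defendant has filed written consent, so one alternative holds. Met.
  → Every requirement is satisfied — jurisdiction.
The Raven Regional Court:
  (a) The claim is an employment claim — that alternative is enough. Met.
  (b) The amount in controversy is 94,000 dollars, which meets the $84,000 floor, so this disjunct is met. Condition met.
  (c) The claim is an employment claim, not a property claim, which satisfies one of the alternatives. Condition met.
  (d) Every defendant has filed written consent. Condition met.
  → Every requirement is satisfied — jurisdiction.
The Thornford District Court:
  (a) The amount in controversy is 94,000 dollars, which meets the 81,500 dollars floor — that alternative is enough. Met.
  (b) The plaintiff resides in Ashdale, which is not Thornford. Met.
  (c) Every defendant has filed written consent, so one alternative holds. Satisfied.
  (d) The claim is an employment claim, not a consumer claim. Satisfied.
  → All conditions met; jurisdiction exists.
The Selport High Bench:
  (a) The amount in controversy is $94,000, which meets the 15,000 dollars floor. Met.
  (b) Every defendant has filed written consent — that alternative is enough. Satisfied.
  (c) The plaintiff resides in Ashdale, not Selport. The proviso rescues it, though: the amount in controversy is $94,000, which meets the $82,000 floor. Met.
  (d) The amount in controversy is USD 94,000, within the 150,000 dollars ceiling — that alternative is enough. Condition met.
  (e) The plaintiff resides in Ashdale, which is not Kelholm, so this disjunct is met. Met.
  → Jurisdiction lies.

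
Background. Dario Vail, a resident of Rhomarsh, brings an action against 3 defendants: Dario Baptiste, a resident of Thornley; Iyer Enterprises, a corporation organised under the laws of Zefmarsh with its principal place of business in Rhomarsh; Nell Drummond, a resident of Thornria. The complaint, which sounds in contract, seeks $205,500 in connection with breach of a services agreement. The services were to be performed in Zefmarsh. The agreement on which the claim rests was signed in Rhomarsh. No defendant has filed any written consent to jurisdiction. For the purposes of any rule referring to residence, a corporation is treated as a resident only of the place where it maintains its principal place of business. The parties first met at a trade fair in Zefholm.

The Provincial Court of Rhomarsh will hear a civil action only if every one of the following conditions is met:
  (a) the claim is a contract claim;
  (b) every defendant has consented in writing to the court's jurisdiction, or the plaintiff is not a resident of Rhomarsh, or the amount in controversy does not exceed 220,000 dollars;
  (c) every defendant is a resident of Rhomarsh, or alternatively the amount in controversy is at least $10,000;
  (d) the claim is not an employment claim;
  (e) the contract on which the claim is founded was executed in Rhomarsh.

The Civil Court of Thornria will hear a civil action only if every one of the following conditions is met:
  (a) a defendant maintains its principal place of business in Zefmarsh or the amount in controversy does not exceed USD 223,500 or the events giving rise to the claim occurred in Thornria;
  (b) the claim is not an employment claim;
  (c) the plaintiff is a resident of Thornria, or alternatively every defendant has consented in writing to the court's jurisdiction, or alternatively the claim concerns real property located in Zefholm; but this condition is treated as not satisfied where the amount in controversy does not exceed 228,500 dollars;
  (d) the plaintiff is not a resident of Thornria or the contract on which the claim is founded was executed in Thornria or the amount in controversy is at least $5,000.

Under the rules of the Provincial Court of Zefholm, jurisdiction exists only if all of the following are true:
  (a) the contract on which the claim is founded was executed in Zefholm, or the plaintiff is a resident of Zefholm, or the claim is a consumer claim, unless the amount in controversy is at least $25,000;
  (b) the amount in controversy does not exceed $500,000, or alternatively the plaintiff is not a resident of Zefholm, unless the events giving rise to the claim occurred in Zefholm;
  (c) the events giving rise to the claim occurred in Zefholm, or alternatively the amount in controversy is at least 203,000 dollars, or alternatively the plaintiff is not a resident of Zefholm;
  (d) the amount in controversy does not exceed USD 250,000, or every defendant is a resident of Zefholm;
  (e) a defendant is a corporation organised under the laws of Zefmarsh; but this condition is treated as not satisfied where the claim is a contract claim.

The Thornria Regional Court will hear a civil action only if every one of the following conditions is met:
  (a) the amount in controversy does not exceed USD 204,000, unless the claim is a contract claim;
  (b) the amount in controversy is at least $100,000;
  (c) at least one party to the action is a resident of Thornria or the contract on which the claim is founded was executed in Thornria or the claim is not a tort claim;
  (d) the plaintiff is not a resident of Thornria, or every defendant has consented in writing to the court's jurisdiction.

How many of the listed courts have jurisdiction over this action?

The Provincial Court of Rhomarsh:
  (a) The claim is a contract claim. Condition met.
  (b) The amount in controversy is 205,500 dollars, within the 220,000 dollars ceiling, which satisfies one of the alternatives. Condition met.
  (c) The amount in controversy is $205,500, which meets the $10,000 floor, which satisfies one of the alternatives. Condition met.
  (d) The claim is a contract claim, not an employment claim. Met.
  (e) The contract was executed in Rhomarsh. Satisfied.
  → The court has jurisdiction.
The Civil Court of Thornria:
  (a) The amount in controversy is $205,500, within the $223,500 ceiling, so one alternative holds. Condition met.
  (b) The claim is a contract claim, not an employment claim. Met.
  (c) The plaintiff resides in Rhomarsh, not Thornria; no such written consent has been filed; the claim does not concern real property — none of the alternatives is met. Not met.
  (d) The plaintiff resides in Rhomarsh, which is not Thornria, which satisfies one of the alternatives. Satisfied.
  → At least one condition fails; no jurisdiction.
The Provincial Court of Zefholm:
  (a) The contract was executed in Rhomarsh, not Zefholm; the plaintiff resides in Rhomarsh, not Zefholm; the claim is a contract claim, not a consumer claim — every alternative fails. The proviso rescues it, though: the amount in controversy is USD 205,500, which meets the 25,000 dollars floor. Satisfied.
  (b) The amount in controversy is 205,500 dollars, within the $500,000 ceiling — that alternative is enough. Satisfied.
  (c) The amount in controversy is $205,500, which meets the $203,000 floor — that alternative is enough. Satisfied.
  (d) The amount in controversy is $205,500, within the 250,000 dollars ceiling, so one alternative holds. Met.
  (e) Iyer Enterprises is organised under the laws of Zefmarsh. But the carve-out bites: the claim is a contract claim. Not satisfied.
  → At least one condition fails; no jurisdiction.
The Thornria Regional Court:
  (a) The amount in controversy is USD 205,500, above the 204,000 dollars ceiling. However, the claim is a contract claim, so the 'unless' proviso supplies this condition. Satisfied.
  (b) The amount in controversy is USD 205,500, which meets the 100,000 dollars floor. Met.
  (c) Nell Drummond resides in Thornria, so one alternative holds. Satisfied.
  (d) The plaintiff resides in Rhomarsh, which is not Thornria, so one alternative holds. Met.
  → Jurisdiction lies.
Courts with jurisdiction: the Provincial Court of Rhomarsh, the Thornria Regional Court — 2 in total.

2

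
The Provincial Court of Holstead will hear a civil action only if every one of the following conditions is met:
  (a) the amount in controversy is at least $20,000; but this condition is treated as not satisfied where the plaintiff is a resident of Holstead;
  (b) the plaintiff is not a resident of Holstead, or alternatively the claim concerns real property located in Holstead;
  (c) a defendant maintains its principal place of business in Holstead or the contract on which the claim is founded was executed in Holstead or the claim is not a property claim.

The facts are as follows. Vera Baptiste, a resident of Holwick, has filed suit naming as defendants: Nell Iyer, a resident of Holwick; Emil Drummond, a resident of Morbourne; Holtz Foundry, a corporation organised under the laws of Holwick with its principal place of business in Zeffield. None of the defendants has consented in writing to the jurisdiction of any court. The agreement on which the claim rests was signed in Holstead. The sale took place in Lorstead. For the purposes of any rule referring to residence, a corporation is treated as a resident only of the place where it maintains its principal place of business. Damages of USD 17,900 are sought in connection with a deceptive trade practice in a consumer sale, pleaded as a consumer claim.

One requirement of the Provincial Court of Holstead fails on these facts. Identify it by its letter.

The Provincial Court of Holstead:
  (a) The amount in controversy is USD 17,900, below the $20,000 floor. Not met.
  (b) The plaintiff resides in Holwick, which is not Holstead, so one alternative holds. Satisfied.
  (c) The contract was executed in Holstead, which satisfies one of the alternatives. Satisfied.
Only condition (a) fails.

(a)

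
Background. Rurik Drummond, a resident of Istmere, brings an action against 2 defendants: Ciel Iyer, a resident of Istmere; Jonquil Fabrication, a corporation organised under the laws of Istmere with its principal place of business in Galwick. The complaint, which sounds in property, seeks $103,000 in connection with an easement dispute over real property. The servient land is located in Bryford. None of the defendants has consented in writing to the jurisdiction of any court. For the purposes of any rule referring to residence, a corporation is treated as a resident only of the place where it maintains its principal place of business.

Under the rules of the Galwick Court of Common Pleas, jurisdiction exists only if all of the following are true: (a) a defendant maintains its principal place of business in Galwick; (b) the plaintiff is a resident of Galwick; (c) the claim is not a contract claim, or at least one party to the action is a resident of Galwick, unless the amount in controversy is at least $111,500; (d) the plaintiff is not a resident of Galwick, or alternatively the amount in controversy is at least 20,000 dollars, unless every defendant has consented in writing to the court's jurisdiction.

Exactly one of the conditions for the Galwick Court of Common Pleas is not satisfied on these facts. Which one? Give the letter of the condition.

The Galwick Court of Common Pleas:
  (a) Jonquil Fabrication has its principal place of business in Galwick. Satisfied.
  (b) The plaintiff resides in Istmere, not Galwick. Not satisfied.
  (c) The claim is a property claim, not a contract claim, so this disjunct is met. Condition met.
  (d) The plaintiff resides in Istmere, which is not Galwick — that alternative is enough. Met.
Only condition (b) fails.

(b)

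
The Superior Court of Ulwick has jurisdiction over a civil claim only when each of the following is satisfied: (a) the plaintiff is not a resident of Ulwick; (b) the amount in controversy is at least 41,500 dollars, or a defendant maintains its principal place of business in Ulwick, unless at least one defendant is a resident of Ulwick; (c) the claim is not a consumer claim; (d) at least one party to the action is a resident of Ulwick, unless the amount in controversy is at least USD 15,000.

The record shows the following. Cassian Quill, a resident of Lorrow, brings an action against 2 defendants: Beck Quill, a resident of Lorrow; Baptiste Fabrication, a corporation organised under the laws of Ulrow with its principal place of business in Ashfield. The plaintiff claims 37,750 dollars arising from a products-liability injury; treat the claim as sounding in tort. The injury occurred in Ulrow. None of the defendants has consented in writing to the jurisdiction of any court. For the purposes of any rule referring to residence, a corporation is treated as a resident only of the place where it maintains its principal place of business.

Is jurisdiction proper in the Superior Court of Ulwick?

No

The Superior Court of Ulwick:
  (a) The plaintiff resides in Lorrow, which is not Ulwick. Condition met.
  (b) The amount in controversy is USD 37,750, below the USD 41,500 floor; the corporate defendant(s) have their principal place of business in Ashfield, not Ulwick — no alternative holds. The proviso offers no rescue either, since no defendant resides in Ulwick (they reside in Lorrow, Ashfield). Condition not met.
  (c) The claim is a tort claim, not a consumer claim. Met.
  (d) No party resides in Ulwick. But the amount in controversy is 37,750 dollars, which meets the 15,000 dollars floor, and the 'unless' clause therefore excuses the requirement. Met.
  → Not every requirement is met — no jurisdiction.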